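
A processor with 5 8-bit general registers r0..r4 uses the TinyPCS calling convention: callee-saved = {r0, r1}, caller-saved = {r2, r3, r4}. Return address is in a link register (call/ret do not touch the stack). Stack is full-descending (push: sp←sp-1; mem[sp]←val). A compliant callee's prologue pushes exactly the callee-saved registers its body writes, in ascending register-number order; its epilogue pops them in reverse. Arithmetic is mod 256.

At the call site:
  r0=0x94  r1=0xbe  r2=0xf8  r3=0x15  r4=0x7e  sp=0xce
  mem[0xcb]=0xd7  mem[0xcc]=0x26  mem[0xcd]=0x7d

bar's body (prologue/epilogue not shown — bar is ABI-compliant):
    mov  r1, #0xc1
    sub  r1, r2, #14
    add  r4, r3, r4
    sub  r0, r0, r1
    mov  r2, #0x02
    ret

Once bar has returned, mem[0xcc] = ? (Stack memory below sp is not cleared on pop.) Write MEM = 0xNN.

prologue: push r0 → mem[0xcd]=0x94, sp=0xcd
prologue: push r1 → mem[0xcc]=0xbe, sp=0xcc
body[0] mov  r1, #0xc1 → r1=0xc1
body[1] sub  r1, r2, #14 → r1=0xea
body[2] add  r4, r3, r4 → r4=0x93
body[3] sub  r0, r0, r1 → r0=0xaa
body[4] mov  r2, #0x02 → r2=0x02
epilogue: pop r1=0xbe, sp=0xcd
epilogue: pop r0=0x94, sp=0xce
prologue pushed ['r0', 'r1'] at ['0xcd', '0xcc']

MEM = 0xbe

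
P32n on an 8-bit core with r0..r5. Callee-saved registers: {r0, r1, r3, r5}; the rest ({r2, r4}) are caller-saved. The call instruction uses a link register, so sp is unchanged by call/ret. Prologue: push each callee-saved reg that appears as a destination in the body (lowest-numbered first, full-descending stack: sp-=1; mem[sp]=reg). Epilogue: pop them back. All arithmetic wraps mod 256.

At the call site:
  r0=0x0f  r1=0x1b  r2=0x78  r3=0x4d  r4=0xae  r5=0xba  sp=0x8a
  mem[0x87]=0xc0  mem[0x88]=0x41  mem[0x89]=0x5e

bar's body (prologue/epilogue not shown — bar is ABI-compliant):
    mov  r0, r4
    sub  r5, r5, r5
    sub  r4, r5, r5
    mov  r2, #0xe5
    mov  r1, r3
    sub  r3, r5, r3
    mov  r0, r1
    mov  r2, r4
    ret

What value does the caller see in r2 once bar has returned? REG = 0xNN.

REG = 0x00

prologue: push r0 → mem[0x89]=0x0f, sp=0x89
prologue: push r1 → mem[0x88]=0x1b, sp=0x88
prologue: push r3 → mem[0x87]=0x4d, sp=0x87
prologue: push r5 → mem[0x86]=0xba, sp=0x86
body[0] mov  r0, r4 → r0=0xae
body[1] sub  r5, r5, r5 → r5=0x00
body[2] sub  r4, r5, r5 → r4=0x00
body[3] mov  r2, #0xe5 → r2=0xe5
body[4] mov  r1, r3 → r1=0x4d
body[5] sub  r3, r5, r3 → r3=0xb3
body[6] mov  r0, r1 → r0=0x4d
body[7] mov  r2, r4 → r2=0x00
epilogue: pop r5=0xba, sp=0x87
epilogue: pop r3=0x4d, sp=0x88
epilogue: pop r1=0x1b, sp=0x89
epilogue: pop r0=0x0f, sp=0x8a
r2 is caller-saved → body value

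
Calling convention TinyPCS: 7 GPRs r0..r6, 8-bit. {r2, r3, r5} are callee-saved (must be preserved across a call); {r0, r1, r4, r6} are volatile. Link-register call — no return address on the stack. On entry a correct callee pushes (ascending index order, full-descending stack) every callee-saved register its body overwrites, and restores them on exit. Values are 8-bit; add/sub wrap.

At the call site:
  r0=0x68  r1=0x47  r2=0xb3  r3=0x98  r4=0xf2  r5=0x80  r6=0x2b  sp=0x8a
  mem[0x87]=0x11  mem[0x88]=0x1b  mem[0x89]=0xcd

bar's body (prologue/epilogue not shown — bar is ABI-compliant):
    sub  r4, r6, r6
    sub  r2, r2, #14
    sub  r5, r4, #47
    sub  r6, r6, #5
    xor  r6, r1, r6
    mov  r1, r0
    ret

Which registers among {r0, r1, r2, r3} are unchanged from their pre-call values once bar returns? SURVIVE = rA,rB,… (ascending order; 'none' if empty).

SURVIVE = r0,r2,r3

prologue: push r2 → mem[0x89]=0xb3, sp=0x89
prologue: push r5 → mem[0x88]=0x80, sp=0x88
body[0] sub  r4, r6, r6 → r4=0x00
body[1] sub  r2, r2, #14 → r2=0xa5
body[2] sub  r5, r4, #47 → r5=0xd1
body[3] sub  r6, r6, #5 → r6=0x26
body[4] xor  r6, r1, r6 → r6=0x61
body[5] mov  r1, r0 → r1=0x68
epilogue: pop r5=0x80, sp=0x89
epilogue: pop r2=0xb3, sp=0x8a
r0: caller-saved, written=False
r1: caller-saved, written=True
r2: callee-saved, written=True
r3: callee-saved, written=False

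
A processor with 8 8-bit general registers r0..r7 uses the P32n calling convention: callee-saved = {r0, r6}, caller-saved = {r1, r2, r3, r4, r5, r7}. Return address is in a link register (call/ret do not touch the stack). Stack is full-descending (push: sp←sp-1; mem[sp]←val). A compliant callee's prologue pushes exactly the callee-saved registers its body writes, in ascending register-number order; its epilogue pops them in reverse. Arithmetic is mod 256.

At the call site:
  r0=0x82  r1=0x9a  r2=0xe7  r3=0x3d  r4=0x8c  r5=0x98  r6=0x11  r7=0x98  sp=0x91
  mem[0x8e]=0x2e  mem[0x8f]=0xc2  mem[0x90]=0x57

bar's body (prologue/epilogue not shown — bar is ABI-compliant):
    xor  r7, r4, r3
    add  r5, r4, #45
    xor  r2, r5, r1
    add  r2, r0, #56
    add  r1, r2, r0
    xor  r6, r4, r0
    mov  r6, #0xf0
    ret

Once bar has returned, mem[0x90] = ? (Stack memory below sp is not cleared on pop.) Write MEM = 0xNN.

MEM = 0x11

prologue: push r6 -> mem[0x90]=0x11, sp=0x90
body[0] xor  r7, r4, r3 -> r7=0xb1
body[1] add  r5, r4, #45 -> r5=0xb9
body[2] xor  r2, r5, r1 -> r2=0x23
body[3] add  r2, r0, #56 -> r2=0xba
body[4] add  r1, r2, r0 -> r1=0x3c
body[5] xor  r6, r4, r0 -> r6=0x0e
body[6] mov  r6, #0xf0 -> r6=0xf0
epilogue: pop r6=0x11, sp=0x91
prologue pushed ['r6'] at ['0x90']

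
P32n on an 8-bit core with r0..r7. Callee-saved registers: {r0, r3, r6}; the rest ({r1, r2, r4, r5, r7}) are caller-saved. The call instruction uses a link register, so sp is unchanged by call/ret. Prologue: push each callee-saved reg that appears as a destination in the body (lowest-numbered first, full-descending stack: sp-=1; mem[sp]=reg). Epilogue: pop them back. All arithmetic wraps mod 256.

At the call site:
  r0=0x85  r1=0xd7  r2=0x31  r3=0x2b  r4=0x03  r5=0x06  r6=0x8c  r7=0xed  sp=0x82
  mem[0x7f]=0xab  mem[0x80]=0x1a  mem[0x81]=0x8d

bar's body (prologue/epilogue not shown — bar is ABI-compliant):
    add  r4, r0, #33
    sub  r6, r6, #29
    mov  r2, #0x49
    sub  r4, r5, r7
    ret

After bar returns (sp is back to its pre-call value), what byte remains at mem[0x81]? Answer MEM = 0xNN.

prologue: push r6 -> mem[0x81]=0x8c, sp=0x81
body[0] add  r4, r0, #33 -> r4=0xa6
body[1] sub  r6, r6, #29 -> r6=0x6f
body[2] mov  r2, #0x49 -> r2=0x49
body[3] sub  r4, r5, r7 -> r4=0x19
epilogue: pop r6=0x8c, sp=0x82
prologue pushed ['r6'] at ['0x81']

MEM = 0x8c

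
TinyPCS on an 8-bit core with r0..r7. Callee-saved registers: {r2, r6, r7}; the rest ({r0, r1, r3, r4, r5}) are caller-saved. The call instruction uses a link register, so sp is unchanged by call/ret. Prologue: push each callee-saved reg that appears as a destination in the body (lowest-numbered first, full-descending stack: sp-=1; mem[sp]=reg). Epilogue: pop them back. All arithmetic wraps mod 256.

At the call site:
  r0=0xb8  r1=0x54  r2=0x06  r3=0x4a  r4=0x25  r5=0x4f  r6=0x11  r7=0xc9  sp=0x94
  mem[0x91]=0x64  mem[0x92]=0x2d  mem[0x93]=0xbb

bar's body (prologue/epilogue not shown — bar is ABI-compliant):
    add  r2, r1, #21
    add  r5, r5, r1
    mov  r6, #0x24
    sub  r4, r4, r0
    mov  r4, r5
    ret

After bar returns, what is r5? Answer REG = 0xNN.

prologue: push r2 -> mem[0x93]=0x06, sp=0x93
prologue: push r6 -> mem[0x92]=0x11, sp=0x92
body[0] add  r2, r1, #21 -> r2=0x69
body[1] add  r5, r5, r1 -> r5=0xa3
body[2] mov  r6, #0x24 -> r6=0x24
body[3] sub  r4, r4, r0 -> r4=0x6d
body[4] mov  r4, r5 -> r4=0xa3
epilogue: pop r6=0x11, sp=0x93
epilogue: pop r2=0x06, sp=0x94
r5 is caller-saved -> body value

REG = 0xa3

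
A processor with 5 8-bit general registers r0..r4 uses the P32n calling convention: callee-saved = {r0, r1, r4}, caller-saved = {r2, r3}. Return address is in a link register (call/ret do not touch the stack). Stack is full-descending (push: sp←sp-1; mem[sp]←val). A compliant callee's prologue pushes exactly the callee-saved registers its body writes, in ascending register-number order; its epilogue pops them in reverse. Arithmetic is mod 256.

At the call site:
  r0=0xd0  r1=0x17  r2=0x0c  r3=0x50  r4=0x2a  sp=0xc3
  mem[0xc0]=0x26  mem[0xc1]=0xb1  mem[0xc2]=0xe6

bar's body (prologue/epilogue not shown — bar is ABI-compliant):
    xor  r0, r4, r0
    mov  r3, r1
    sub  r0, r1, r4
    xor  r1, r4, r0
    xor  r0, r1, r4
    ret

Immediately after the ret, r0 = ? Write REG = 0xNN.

REG = 0xd0

prologue: push r0 → mem[0xc2]=0xd0, sp=0xc2
prologue: push r1 → mem[0xc1]=0x17, sp=0xc1
body[0] xor  r0, r4, r0 → r0=0xfa
body[1] mov  r3, r1 → r3=0x17
body[2] sub  r0, r1, r4 → r0=0xed
body[3] xor  r1, r4, r0 → r1=0xc7
body[4] xor  r0, r1, r4 → r0=0xed
epilogue: pop r1=0x17, sp=0xc2
epilogue: pop r0=0xd0, sp=0xc3
r0 is callee-saved → restored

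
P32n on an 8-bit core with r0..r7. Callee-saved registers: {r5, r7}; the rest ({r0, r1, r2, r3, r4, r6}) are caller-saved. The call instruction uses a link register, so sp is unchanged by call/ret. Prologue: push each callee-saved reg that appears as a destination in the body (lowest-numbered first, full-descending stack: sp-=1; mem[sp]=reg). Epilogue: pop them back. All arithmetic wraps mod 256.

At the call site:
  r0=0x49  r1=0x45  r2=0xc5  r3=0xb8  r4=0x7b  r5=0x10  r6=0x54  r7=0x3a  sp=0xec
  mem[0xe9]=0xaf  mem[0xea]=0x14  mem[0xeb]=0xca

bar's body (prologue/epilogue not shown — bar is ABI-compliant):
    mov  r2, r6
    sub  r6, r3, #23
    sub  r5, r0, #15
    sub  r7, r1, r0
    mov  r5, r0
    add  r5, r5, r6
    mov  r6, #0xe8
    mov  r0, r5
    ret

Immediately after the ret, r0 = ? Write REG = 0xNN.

prologue: push r5 -> mem[0xeb]=0x10, sp=0xeb
prologue: push r7 -> mem[0xea]=0x3a, sp=0xea
body[0] mov  r2, r6 -> r2=0x54
body[1] sub  r6, r3, #23 -> r6=0xa1
body[2] sub  r5, r0, #15 -> r5=0x3a
body[3] sub  r7, r1, r0 -> r7=0xfc
body[4] mov  r5, r0 -> r5=0x49
body[5] add  r5, r5, r6 -> r5=0xea
body[6] mov  r6, #0xe8 -> r6=0xe8
body[7] mov  r0, r5 -> r0=0xea
epilogue: pop r7=0x3a, sp=0xeb
epilogue: pop r5=0x10, sp=0xec
r0 is caller-saved -> body value

REG = 0xea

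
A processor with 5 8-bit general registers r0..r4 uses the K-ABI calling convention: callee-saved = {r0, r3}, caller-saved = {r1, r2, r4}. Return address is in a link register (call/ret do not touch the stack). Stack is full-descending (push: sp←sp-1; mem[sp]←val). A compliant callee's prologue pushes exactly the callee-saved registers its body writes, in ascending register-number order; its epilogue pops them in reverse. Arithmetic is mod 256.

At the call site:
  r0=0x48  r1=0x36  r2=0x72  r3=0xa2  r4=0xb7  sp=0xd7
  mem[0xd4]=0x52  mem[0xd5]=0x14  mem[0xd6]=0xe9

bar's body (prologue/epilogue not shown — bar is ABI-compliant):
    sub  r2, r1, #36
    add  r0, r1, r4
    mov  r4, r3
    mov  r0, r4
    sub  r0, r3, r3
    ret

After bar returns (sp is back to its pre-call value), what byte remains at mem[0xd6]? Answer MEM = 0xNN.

prologue: push r0 -> mem[0xd6]=0x48, sp=0xd6
body[0] sub  r2, r1, #36 -> r2=0x12
body[1] add  r0, r1, r4 -> r0=0xed
body[2] mov  r4, r3 -> r4=0xa2
body[3] mov  r0, r4 -> r0=0xa2
body[4] sub  r0, r3, r3 -> r0=0x00
epilogue: pop r0=0x48, sp=0xd7
prologue pushed ['r0'] at ['0xd6']

MEM = 0x48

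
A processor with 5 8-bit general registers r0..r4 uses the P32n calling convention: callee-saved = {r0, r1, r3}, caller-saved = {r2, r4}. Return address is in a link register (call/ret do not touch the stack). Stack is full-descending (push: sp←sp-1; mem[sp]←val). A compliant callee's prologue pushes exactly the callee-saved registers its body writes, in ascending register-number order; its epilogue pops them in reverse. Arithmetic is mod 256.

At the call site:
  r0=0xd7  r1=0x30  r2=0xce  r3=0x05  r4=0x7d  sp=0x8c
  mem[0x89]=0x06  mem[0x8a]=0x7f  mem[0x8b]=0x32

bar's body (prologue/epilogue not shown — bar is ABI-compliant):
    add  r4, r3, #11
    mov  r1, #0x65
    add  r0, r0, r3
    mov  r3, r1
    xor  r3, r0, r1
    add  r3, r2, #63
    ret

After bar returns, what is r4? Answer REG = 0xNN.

REG = 0x10

prologue: push r0 → mem[0x8b]=0xd7, sp=0x8b
prologue: push r1 → mem[0x8a]=0x30, sp=0x8a
prologue: push r3 → mem[0x89]=0x05, sp=0x89
body[0] add  r4, r3, #11 → r4=0x10
body[1] mov  r1, #0x65 → r1=0x65
body[2] add  r0, r0, r3 → r0=0xdc
body[3] mov  r3, r1 → r3=0x65
body[4] xor  r3, r0, r1 → r3=0xb9
body[5] add  r3, r2, #63 → r3=0x0d
epilogue: pop r3=0x05, sp=0x8a
epilogue: pop r1=0x30, sp=0x8b
epilogue: pop r0=0xd7, sp=0x8c
r4 is caller-saved → body value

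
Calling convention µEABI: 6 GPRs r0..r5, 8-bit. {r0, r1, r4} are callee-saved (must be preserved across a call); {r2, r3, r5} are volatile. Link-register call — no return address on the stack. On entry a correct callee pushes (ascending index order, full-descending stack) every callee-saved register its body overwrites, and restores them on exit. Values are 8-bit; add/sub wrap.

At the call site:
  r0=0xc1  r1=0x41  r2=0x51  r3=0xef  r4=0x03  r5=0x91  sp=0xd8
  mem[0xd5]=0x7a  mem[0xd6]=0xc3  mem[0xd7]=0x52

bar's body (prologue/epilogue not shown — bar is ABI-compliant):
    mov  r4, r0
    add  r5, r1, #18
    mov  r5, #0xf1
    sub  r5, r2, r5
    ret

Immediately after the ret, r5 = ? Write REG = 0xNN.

REG = 0x60

prologue: push r4 → mem[0xd7]=0x03, sp=0xd7
body[0] mov  r4, r0 → r4=0xc1
body[1] add  r5, r1, #18 → r5=0x53
body[2] mov  r5, #0xf1 → r5=0xf1
body[3] sub  r5, r2, r5 → r5=0x60
epilogue: pop r4=0x03, sp=0xd8
r5 is caller-saved → body value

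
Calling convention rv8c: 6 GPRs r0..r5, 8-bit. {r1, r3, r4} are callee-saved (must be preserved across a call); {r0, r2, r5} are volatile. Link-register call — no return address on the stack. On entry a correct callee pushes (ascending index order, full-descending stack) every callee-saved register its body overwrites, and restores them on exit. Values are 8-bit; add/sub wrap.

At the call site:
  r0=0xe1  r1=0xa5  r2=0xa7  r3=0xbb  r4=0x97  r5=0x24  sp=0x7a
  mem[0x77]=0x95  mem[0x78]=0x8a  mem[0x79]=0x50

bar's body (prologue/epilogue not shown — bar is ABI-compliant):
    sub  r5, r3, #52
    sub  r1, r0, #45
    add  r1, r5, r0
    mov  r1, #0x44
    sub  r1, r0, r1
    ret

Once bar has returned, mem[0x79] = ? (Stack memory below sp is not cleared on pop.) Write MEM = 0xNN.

prologue: push r1 -> mem[0x79]=0xa5, sp=0x79
body[0] sub  r5, r3, #52 -> r5=0x87
body[1] sub  r1, r0, #45 -> r1=0xb4
body[2] add  r1, r5, r0 -> r1=0x68
body[3] mov  r1, #0x44 -> r1=0x44
body[4] sub  r1, r0, r1 -> r1=0x9d
epilogue: pop r1=0xa5, sp=0x7a
prologue pushed ['r1'] at ['0x79']

MEM = 0xa5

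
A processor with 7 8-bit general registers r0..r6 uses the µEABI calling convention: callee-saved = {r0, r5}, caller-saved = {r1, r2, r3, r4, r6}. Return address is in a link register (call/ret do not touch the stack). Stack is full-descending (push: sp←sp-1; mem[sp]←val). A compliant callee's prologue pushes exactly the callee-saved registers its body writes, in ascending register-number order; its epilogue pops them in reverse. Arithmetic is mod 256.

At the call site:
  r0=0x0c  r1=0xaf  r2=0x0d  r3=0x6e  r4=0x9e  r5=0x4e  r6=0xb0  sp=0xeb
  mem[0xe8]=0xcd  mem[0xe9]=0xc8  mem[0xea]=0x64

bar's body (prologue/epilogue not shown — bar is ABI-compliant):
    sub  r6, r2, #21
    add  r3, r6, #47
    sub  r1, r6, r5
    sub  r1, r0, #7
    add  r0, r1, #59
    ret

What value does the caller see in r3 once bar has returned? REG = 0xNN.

REG = 0x27

prologue: push r0 -> mem[0xea]=0x0c, sp=0xea
body[0] sub  r6, r2, #21 -> r6=0xf8
body[1] add  r3, r6, #47 -> r3=0x27
body[2] sub  r1, r6, r5 -> r1=0xaa
body[3] sub  r1, r0, #7 -> r1=0x05
body[4] add  r0, r1, #59 -> r0=0x40
epilogue: pop r0=0x0c, sp=0xeb
r3 is caller-saved -> body value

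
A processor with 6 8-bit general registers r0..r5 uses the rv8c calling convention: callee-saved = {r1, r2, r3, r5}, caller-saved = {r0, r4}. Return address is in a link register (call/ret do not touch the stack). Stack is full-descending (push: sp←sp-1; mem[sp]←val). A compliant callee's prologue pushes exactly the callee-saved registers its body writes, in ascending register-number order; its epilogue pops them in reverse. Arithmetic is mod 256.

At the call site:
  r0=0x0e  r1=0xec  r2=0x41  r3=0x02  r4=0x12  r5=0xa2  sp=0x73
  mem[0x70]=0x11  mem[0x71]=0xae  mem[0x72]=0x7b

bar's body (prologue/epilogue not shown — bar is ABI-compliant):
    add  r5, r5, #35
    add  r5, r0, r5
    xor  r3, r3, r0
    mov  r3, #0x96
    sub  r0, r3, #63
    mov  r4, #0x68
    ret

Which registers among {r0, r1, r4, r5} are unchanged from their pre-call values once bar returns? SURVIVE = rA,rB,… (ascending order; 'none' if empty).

prologue: push r3 -> mem[0x72]=0x02, sp=0x72
prologue: push r5 -> mem[0x71]=0xa2, sp=0x71
body[0] add  r5, r5, #35 -> r5=0xc5
body[1] add  r5, r0, r5 -> r5=0xd3
body[2] xor  r3, r3, r0 -> r3=0x0c
body[3] mov  r3, #0x96 -> r3=0x96
body[4] sub  r0, r3, #63 -> r0=0x57
body[5] mov  r4, #0x68 -> r4=0x68
epilogue: pop r5=0xa2, sp=0x72
epilogue: pop r3=0x02, sp=0x73
r0: caller-saved, written=True
r1: callee-saved, written=False
r4: caller-saved, written=True
r5: callee-saved, written=True

SURVIVE = r1,r5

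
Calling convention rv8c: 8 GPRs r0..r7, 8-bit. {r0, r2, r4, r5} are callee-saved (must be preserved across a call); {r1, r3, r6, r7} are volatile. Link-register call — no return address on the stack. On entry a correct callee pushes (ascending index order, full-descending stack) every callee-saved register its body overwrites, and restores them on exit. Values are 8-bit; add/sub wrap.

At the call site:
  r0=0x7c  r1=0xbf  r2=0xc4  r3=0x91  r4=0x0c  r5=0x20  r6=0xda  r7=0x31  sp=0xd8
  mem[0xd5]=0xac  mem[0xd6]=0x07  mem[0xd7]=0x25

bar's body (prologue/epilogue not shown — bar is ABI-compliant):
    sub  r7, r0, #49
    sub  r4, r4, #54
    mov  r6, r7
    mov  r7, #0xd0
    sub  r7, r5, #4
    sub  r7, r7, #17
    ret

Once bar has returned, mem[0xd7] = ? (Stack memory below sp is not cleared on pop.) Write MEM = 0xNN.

MEM = 0x0c

prologue: push r4 → mem[0xd7]=0x0c, sp=0xd7
body[0] sub  r7, r0, #49 → r7=0x4b
body[1] sub  r4, r4, #54 → r4=0xd6
body[2] mov  r6, r7 → r6=0x4b
body[3] mov  r7, #0xd0 → r7=0xd0
body[4] sub  r7, r5, #4 → r7=0x1c
body[5] sub  r7, r7, #17 → r7=0x0b
epilogue: pop r4=0x0c, sp=0xd8
prologue pushed ['r4'] at ['0xd7']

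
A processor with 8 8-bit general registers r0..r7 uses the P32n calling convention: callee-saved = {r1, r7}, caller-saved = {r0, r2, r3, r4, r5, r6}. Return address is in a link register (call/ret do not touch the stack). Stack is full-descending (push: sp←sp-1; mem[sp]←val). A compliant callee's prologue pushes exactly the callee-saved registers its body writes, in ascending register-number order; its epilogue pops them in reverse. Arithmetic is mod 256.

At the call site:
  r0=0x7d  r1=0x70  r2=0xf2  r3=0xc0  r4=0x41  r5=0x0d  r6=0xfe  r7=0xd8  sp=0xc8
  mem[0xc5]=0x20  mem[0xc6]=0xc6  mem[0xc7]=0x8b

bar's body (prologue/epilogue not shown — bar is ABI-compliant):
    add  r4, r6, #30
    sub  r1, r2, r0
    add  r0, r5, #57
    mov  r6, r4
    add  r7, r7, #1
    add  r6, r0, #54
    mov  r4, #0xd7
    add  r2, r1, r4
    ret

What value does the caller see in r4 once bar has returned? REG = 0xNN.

prologue: push r1 -> mem[0xc7]=0x70, sp=0xc7
prologue: push r7 -> mem[0xc6]=0xd8, sp=0xc6
body[0] add  r4, r6, #30 -> r4=0x1c
body[1] sub  r1, r2, r0 -> r1=0x75
body[2] add  r0, r5, #57 -> r0=0x46
body[3] mov  r6, r4 -> r6=0x1c
body[4] add  r7, r7, #1 -> r7=0xd9
body[5] add  r6, r0, #54 -> r6=0x7c
body[6] mov  r4, #0xd7 -> r4=0xd7
body[7] add  r2, r1, r4 -> r2=0x4c
epilogue: pop r7=0xd8, sp=0xc7
epilogue: pop r1=0x70, sp=0xc8
r4 is caller-saved -> body value

REG = 0xd7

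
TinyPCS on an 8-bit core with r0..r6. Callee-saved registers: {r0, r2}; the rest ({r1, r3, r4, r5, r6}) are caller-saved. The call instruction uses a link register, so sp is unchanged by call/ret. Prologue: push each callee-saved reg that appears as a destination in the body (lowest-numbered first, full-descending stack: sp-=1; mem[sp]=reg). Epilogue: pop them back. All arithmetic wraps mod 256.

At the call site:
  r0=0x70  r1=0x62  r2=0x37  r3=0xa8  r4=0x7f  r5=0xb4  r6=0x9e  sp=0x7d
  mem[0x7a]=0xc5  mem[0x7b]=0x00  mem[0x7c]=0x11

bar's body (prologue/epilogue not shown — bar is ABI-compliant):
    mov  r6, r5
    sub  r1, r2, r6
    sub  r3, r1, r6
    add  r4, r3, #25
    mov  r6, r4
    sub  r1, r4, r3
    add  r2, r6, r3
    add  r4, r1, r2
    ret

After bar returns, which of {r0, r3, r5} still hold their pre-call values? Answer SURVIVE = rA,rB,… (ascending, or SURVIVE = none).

prologue: push r2 -> mem[0x7c]=0x37, sp=0x7c
body[0] mov  r6, r5 -> r6=0xb4
body[1] sub  r1, r2, r6 -> r1=0x83
body[2] sub  r3, r1, r6 -> r3=0xcf
body[3] add  r4, r3, #25 -> r4=0xe8
body[4] mov  r6, r4 -> r6=0xe8
body[5] sub  r1, r4, r3 -> r1=0x19
body[6] add  r2, r6, r3 -> r2=0xb7
body[7] add  r4, r1, r2 -> r4=0xd0
epilogue: pop r2=0x37, sp=0x7d
r0: callee-saved, written=False
r3: caller-saved, written=True
r5: caller-saved, written=False

SURVIVE = r0,r5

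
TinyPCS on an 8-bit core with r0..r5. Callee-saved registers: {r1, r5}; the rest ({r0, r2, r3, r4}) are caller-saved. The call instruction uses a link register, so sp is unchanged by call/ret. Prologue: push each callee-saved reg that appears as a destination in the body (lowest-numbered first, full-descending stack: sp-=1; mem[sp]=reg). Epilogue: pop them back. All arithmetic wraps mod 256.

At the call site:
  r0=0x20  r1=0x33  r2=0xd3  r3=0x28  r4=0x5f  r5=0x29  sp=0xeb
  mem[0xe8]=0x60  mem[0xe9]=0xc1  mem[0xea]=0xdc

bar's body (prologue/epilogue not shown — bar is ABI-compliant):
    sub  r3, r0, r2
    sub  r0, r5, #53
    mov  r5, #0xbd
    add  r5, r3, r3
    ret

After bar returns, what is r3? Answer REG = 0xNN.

prologue: push r5 → mem[0xea]=0x29, sp=0xea
body[0] sub  r3, r0, r2 → r3=0x4d
body[1] sub  r0, r5, #53 → r0=0xf4
body[2] mov  r5, #0xbd → r5=0xbd
body[3] add  r5, r3, r3 → r5=0x9a
epilogue: pop r5=0x29, sp=0xeb
r3 is caller-saved → body value

REG = 0x4d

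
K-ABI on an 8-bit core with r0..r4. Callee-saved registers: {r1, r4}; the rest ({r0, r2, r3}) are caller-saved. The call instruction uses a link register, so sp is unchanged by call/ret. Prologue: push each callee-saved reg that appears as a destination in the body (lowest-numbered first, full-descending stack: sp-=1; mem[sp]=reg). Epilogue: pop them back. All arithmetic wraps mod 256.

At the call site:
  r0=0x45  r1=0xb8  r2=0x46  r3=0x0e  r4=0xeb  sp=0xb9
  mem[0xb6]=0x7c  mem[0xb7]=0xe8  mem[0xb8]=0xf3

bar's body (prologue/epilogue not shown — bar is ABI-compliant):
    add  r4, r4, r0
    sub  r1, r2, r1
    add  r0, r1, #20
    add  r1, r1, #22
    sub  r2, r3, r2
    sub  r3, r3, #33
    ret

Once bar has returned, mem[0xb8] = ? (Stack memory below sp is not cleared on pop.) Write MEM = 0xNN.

MEM = 0xb8

prologue: push r1 → mem[0xb8]=0xb8, sp=0xb8
prologue: push r4 → mem[0xb7]=0xeb, sp=0xb7
body[0] add  r4, r4, r0 → r4=0x30
body[1] sub  r1, r2, r1 → r1=0x8e
body[2] add  r0, r1, #20 → r0=0xa2
body[3] add  r1, r1, #22 → r1=0xa4
body[4] sub  r2, r3, r2 → r2=0xc8
body[5] sub  r3, r3, #33 → r3=0xed
epilogue: pop r4=0xeb, sp=0xb8
epilogue: pop r1=0xb8, sp=0xb9
prologue pushed ['r1', 'r4'] at ['0xb8', '0xb7']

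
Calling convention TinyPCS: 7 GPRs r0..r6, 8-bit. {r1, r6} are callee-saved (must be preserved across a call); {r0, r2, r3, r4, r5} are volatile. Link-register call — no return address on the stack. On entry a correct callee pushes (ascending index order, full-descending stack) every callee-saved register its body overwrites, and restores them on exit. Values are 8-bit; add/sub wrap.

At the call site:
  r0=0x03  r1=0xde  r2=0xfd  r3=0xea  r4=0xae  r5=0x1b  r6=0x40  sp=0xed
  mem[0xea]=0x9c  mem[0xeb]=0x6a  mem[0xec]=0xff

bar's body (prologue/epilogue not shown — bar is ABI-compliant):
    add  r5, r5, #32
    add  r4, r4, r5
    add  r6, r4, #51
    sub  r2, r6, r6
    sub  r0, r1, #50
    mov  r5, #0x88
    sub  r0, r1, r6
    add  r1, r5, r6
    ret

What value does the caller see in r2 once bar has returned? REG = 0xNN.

REG = 0x00

prologue: push r1 → mem[0xec]=0xde, sp=0xec
prologue: push r6 → mem[0xeb]=0x40, sp=0xeb
body[0] add  r5, r5, #32 → r5=0x3b
body[1] add  r4, r4, r5 → r4=0xe9
body[2] add  r6, r4, #51 → r6=0x1c
body[3] sub  r2, r6, r6 → r2=0x00
body[4] sub  r0, r1, #50 → r0=0xac
body[5] mov  r5, #0x88 → r5=0x88
body[6] sub  r0, r1, r6 → r0=0xc2
body[7] add  r1, r5, r6 → r1=0xa4
epilogue: pop r6=0x40, sp=0xec
epilogue: pop r1=0xde, sp=0xed
r2 is caller-saved → body value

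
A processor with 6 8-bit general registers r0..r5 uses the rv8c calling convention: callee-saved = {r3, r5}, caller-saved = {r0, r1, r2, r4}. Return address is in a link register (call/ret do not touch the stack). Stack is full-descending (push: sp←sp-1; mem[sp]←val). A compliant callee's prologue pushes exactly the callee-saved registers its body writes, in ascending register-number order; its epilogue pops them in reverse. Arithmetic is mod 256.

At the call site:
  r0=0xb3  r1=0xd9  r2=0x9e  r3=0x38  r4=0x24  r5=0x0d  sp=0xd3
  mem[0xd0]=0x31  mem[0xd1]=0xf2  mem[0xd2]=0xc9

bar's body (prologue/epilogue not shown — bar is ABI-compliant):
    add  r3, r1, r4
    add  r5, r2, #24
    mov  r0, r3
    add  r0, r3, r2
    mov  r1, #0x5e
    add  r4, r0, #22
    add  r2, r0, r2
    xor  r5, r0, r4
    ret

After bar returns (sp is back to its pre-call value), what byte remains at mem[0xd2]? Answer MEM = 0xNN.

prologue: push r3 -> mem[0xd2]=0x38, sp=0xd2
prologue: push r5 -> mem[0xd1]=0x0d, sp=0xd1
body[0] add  r3, r1, r4 -> r3=0xfd
body[1] add  r5, r2, #24 -> r5=0xb6
body[2] mov  r0, r3 -> r0=0xfd
body[3] add  r0, r3, r2 -> r0=0x9b
body[4] mov  r1, #0x5e -> r1=0x5e
body[5] add  r4, r0, #22 -> r4=0xb1
body[6] add  r2, r0, r2 -> r2=0x39
body[7] xor  r5, r0, r4 -> r5=0x2a
epilogue: pop r5=0x0d, sp=0xd2
epilogue: pop r3=0x38, sp=0xd3
prologue pushed ['r3', 'r5'] at ['0xd2', '0xd1']

MEM = 0x38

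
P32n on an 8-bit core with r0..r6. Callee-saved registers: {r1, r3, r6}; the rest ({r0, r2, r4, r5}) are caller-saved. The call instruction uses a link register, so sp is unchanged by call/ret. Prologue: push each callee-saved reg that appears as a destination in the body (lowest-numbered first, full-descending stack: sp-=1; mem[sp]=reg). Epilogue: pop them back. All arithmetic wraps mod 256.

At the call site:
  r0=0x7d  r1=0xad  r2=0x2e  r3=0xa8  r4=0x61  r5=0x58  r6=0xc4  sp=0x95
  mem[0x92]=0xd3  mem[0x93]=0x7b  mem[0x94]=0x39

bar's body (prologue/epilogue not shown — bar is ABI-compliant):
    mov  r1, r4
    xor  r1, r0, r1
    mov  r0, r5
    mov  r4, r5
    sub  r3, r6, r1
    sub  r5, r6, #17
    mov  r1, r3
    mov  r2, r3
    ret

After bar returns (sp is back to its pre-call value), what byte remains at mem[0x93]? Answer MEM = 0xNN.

MEM = 0xa8

prologue: push r1 -> mem[0x94]=0xad, sp=0x94
prologue: push r3 -> mem[0x93]=0xa8, sp=0x93
body[0] mov  r1, r4 -> r1=0x61
body[1] xor  r1, r0, r1 -> r1=0x1c
body[2] mov  r0, r5 -> r0=0x58
body[3] mov  r4, r5 -> r4=0x58
body[4] sub  r3, r6, r1 -> r3=0xa8
body[5] sub  r5, r6, #17 -> r5=0xb3
body[6] mov  r1, r3 -> r1=0xa8
body[7] mov  r2, r3 -> r2=0xa8
epilogue: pop r3=0xa8, sp=0x94
epilogue: pop r1=0xad, sp=0x95
prologue pushed ['r1', 'r3'] at ['0x94', '0x93']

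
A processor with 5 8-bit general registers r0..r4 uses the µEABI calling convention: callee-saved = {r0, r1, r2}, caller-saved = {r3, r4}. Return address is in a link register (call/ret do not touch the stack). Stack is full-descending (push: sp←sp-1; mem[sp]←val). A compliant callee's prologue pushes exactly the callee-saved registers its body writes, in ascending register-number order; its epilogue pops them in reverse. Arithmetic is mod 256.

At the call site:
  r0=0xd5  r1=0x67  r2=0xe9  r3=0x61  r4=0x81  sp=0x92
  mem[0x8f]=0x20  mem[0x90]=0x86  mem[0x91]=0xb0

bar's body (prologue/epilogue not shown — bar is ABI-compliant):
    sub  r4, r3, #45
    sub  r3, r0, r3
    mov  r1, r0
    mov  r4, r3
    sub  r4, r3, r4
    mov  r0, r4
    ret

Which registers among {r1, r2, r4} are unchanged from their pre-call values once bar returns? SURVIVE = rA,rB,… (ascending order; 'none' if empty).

SURVIVE = r1,r2

prologue: push r0 → mem[0x91]=0xd5, sp=0x91
prologue: push r1 → mem[0x90]=0x67, sp=0x90
body[0] sub  r4, r3, #45 → r4=0x34
body[1] sub  r3, r0, r3 → r3=0x74
body[2] mov  r1, r0 → r1=0xd5
body[3] mov  r4, r3 → r4=0x74
body[4] sub  r4, r3, r4 → r4=0x00
body[5] mov  r0, r4 → r0=0x00
epilogue: pop r1=0x67, sp=0x91
epilogue: pop r0=0xd5, sp=0x92
r1: callee-saved, written=True
r2: callee-saved, written=False
r4: caller-saved, written=True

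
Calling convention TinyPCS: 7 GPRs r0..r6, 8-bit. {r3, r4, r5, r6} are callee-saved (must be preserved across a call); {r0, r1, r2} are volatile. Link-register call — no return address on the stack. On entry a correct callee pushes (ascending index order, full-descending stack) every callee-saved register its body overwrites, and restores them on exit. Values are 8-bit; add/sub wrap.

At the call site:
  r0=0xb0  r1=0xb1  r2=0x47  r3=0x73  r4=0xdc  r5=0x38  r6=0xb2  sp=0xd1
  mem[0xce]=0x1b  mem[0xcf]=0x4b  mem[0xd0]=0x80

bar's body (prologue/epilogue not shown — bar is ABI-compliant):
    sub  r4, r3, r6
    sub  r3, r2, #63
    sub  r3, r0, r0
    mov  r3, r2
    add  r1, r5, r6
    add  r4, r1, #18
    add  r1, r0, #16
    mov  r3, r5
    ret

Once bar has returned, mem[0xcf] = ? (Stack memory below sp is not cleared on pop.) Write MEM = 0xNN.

MEM = 0xdc

prologue: push r3 → mem[0xd0]=0x73, sp=0xd0
prologue: push r4 → mem[0xcf]=0xdc, sp=0xcf
body[0] sub  r4, r3, r6 → r4=0xc1
body[1] sub  r3, r2, #63 → r3=0x08
body[2] sub  r3, r0, r0 → r3=0x00
body[3] mov  r3, r2 → r3=0x47
body[4] add  r1, r5, r6 → r1=0xea
body[5] add  r4, r1, #18 → r4=0xfc
body[6] add  r1, r0, #16 → r1=0xc0
body[7] mov  r3, r5 → r3=0x38
epilogue: pop r4=0xdc, sp=0xd0
epilogue: pop r3=0x73, sp=0xd1
prologue pushed ['r3', 'r4'] at ['0xd0', '0xcf']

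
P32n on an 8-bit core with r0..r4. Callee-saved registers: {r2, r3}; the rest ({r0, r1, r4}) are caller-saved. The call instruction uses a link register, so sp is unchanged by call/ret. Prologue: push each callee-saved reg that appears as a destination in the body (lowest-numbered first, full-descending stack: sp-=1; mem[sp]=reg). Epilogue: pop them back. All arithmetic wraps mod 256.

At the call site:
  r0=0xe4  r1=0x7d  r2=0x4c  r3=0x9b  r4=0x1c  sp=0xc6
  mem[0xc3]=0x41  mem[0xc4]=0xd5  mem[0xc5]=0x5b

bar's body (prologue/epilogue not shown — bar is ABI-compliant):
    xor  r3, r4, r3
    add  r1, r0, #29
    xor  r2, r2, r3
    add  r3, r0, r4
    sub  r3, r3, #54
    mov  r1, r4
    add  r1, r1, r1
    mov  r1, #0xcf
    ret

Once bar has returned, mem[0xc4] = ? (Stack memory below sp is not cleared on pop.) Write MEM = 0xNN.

prologue: push r2 → mem[0xc5]=0x4c, sp=0xc5
prologue: push r3 → mem[0xc4]=0x9b, sp=0xc4
body[0] xor  r3, r4, r3 → r3=0x87
body[1] add  r1, r0, #29 → r1=0x01
body[2] xor  r2, r2, r3 → r2=0xcb
body[3] add  r3, r0, r4 → r3=0x00
body[4] sub  r3, r3, #54 → r3=0xca
body[5] mov  r1, r4 → r1=0x1c
body[6] add  r1, r1, r1 → r1=0x38
body[7] mov  r1, #0xcf → r1=0xcf
epilogue: pop r3=0x9b, sp=0xc5
epilogue: pop r2=0x4c, sp=0xc6
prologue pushed ['r2', 'r3'] at ['0xc5', '0xc4']

MEM = 0x9b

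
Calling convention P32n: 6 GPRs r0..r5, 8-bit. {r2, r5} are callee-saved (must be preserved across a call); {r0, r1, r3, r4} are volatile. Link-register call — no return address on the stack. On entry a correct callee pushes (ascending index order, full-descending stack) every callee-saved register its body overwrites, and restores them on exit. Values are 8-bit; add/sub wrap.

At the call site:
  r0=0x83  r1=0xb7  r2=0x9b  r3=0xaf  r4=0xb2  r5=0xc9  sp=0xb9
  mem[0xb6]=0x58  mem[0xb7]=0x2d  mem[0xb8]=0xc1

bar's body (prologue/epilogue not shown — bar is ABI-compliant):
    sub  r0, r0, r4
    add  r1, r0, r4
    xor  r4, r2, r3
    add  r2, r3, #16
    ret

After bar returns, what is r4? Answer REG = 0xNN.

prologue: push r2 → mem[0xb8]=0x9b, sp=0xb8
body[0] sub  r0, r0, r4 → r0=0xd1
body[1] add  r1, r0, r4 → r1=0x83
body[2] xor  r4, r2, r3 → r4=0x34
body[3] add  r2, r3, #16 → r2=0xbf
epilogue: pop r2=0x9b, sp=0xb9
r4 is caller-saved → body value

REG = 0x34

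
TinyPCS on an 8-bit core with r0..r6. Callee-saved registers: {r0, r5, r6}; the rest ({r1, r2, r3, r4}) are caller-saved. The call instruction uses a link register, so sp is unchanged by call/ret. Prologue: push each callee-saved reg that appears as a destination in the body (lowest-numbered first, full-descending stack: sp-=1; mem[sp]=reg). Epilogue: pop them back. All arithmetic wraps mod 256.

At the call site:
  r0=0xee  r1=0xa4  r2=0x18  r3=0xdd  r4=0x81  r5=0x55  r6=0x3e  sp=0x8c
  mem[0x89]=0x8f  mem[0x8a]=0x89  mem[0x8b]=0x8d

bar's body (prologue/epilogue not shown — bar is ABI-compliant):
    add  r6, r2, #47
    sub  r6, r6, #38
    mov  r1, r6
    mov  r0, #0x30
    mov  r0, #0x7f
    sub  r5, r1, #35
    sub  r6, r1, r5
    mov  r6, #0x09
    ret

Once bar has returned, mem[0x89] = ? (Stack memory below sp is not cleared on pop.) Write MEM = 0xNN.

prologue: push r0 → mem[0x8b]=0xee, sp=0x8b
prologue: push r5 → mem[0x8a]=0x55, sp=0x8a
prologue: push r6 → mem[0x89]=0x3e, sp=0x89
body[0] add  r6, r2, #47 → r6=0x47
body[1] sub  r6, r6, #38 → r6=0x21
body[2] mov  r1, r6 → r1=0x21
body[3] mov  r0, #0x30 → r0=0x30
body[4] mov  r0, #0x7f → r0=0x7f
body[5] sub  r5, r1, #35 → r5=0xfe
body[6] sub  r6, r1, r5 → r6=0x23
body[7] mov  r6, #0x09 → r6=0x09
epilogue: pop r6=0x3e, sp=0x8a
epilogue: pop r5=0x55, sp=0x8b
epilogue: pop r0=0xee, sp=0x8c
prologue pushed ['r0', 'r5', 'r6'] at ['0x8b', '0x8a', '0x89']

MEM = 0x3e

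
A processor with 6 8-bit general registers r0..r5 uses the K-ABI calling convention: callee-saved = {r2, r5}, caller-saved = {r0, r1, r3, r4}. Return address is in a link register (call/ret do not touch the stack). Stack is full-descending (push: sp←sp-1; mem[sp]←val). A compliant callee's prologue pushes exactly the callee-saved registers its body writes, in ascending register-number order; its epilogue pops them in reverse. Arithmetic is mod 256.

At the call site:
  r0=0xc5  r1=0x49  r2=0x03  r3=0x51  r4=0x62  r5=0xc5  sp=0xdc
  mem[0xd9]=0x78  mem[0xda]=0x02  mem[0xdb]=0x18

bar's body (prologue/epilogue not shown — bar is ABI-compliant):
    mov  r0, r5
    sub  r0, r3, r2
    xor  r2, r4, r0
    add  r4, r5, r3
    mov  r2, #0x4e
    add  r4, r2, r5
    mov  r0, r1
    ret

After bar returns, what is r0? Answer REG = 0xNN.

prologue: push r2 -> mem[0xdb]=0x03, sp=0xdb
body[0] mov  r0, r5 -> r0=0xc5
body[1] sub  r0, r3, r2 -> r0=0x4e
body[2] xor  r2, r4, r0 -> r2=0x2c
body[3] add  r4, r5, r3 -> r4=0x16
body[4] mov  r2, #0x4e -> r2=0x4e
body[5] add  r4, r2, r5 -> r4=0x13
body[6] mov  r0, r1 -> r0=0x49
epilogue: pop r2=0x03, sp=0xdc
r0 is caller-saved -> body value

REG = 0x49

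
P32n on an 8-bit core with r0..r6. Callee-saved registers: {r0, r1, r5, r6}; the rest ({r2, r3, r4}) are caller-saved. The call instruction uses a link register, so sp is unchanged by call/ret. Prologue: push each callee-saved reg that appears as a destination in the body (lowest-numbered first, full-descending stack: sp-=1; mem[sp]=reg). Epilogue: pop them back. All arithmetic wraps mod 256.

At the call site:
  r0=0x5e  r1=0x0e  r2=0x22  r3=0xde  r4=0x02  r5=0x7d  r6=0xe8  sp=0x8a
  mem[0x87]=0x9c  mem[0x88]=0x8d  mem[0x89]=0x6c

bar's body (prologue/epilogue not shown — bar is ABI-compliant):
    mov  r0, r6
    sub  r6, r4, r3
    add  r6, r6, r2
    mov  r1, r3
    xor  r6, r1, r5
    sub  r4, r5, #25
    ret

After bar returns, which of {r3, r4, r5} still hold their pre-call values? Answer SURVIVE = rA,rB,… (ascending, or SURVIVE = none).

prologue: push r0 -> mem[0x89]=0x5e, sp=0x89
prologue: push r1 -> mem[0x88]=0x0e, sp=0x88
prologue: push r6 -> mem[0x87]=0xe8, sp=0x87
body[0] mov  r0, r6 -> r0=0xe8
body[1] sub  r6, r4, r3 -> r6=0x24
body[2] add  r6, r6, r2 -> r6=0x46
body[3] mov  r1, r3 -> r1=0xde
body[4] xor  r6, r1, r5 -> r6=0xa3
body[5] sub  r4, r5, #25 -> r4=0x64
epilogue: pop r6=0xe8, sp=0x88
epilogue: pop r1=0x0e, sp=0x89
epilogue: pop r0=0x5e, sp=0x8a
r3: caller-saved, written=False
r4: caller-saved, written=True
r5: callee-saved, written=False

SURVIVE = r3,r5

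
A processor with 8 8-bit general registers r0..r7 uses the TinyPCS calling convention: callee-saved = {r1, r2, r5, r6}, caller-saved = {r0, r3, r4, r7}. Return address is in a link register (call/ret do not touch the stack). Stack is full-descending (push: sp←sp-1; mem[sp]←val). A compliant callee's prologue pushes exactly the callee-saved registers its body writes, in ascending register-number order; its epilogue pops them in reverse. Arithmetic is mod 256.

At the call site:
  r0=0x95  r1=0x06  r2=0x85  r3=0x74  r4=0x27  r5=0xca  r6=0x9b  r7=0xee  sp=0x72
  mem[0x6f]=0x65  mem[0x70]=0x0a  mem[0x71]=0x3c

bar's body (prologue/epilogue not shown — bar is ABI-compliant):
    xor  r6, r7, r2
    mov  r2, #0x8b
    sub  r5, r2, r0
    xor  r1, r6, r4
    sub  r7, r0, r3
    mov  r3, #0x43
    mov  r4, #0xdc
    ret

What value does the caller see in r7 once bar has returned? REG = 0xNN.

prologue: push r1 -> mem[0x71]=0x06, sp=0x71
prologue: push r2 -> mem[0x70]=0x85, sp=0x70
prologue: push r5 -> mem[0x6f]=0xca, sp=0x6f
prologue: push r6 -> mem[0x6e]=0x9b, sp=0x6e
body[0] xor  r6, r7, r2 -> r6=0x6b
body[1] mov  r2, #0x8b -> r2=0x8b
body[2] sub  r5, r2, r0 -> r5=0xf6
body[3] xor  r1, r6, r4 -> r1=0x4c
body[4] sub  r7, r0, r3 -> r7=0x21
body[5] mov  r3, #0x43 -> r3=0x43
body[6] mov  r4, #0xdc -> r4=0xdc
epilogue: pop r6=0x9b, sp=0x6f
epilogue: pop r5=0xca, sp=0x70
epilogue: pop r2=0x85, sp=0x71
epilogue: pop r1=0x06, sp=0x72
r7 is caller-saved -> body value

REG = 0x21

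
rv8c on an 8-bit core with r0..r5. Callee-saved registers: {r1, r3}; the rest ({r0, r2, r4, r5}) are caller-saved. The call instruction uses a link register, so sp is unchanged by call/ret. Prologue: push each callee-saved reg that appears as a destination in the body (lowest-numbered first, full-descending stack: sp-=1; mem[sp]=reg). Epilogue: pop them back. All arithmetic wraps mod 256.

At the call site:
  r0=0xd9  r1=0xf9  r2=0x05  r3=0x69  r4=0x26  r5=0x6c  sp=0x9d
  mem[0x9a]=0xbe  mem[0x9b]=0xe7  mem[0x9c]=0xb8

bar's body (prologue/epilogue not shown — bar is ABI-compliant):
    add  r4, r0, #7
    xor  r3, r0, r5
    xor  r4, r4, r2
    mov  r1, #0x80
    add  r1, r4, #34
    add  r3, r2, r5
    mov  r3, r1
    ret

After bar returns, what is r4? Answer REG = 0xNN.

REG = 0xe5

prologue: push r1 → mem[0x9c]=0xf9, sp=0x9c
prologue: push r3 → mem[0x9b]=0x69, sp=0x9b
body[0] add  r4, r0, #7 → r4=0xe0
body[1] xor  r3, r0, r5 → r3=0xb5
body[2] xor  r4, r4, r2 → r4=0xe5
body[3] mov  r1, #0x80 → r1=0x80
body[4] add  r1, r4, #34 → r1=0x07
body[5] add  r3, r2, r5 → r3=0x71
body[6] mov  r3, r1 → r3=0x07
epilogue: pop r3=0x69, sp=0x9c
epilogue: pop r1=0xf9, sp=0x9d
r4 is caller-saved → body value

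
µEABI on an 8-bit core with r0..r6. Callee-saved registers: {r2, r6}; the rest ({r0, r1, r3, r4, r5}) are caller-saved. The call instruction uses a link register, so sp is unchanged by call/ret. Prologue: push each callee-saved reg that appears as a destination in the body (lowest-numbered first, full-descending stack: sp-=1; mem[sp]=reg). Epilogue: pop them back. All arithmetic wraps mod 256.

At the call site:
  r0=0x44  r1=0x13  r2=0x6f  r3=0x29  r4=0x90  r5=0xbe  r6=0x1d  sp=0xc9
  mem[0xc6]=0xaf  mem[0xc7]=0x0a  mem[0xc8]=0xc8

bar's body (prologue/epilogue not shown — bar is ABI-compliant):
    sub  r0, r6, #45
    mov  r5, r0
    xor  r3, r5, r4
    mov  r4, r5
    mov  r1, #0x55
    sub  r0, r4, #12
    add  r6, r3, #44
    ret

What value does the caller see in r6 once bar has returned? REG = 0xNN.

prologue: push r6 -> mem[0xc8]=0x1d, sp=0xc8
body[0] sub  r0, r6, #45 -> r0=0xf0
body[1] mov  r5, r0 -> r5=0xf0
body[2] xor  r3, r5, r4 -> r3=0x60
body[3] mov  r4, r5 -> r4=0xf0
body[4] mov  r1, #0x55 -> r1=0x55
body[5] sub  r0, r4, #12 -> r0=0xe4
body[6] add  r6, r3, #44 -> r6=0x8c
epilogue: pop r6=0x1d, sp=0xc9
r6 is callee-saved -> restored

REG = 0x1d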